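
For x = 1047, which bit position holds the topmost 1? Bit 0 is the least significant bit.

10

1047 = 10000010111
The topmost 1 is at position 10 (since 2^10 = 1024 ≤ 1047 < 2048).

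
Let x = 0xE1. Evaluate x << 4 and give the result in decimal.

0xE1 = 000011100001
shift left by 4 → 111000010000 = 3600
(equivalently, 225 × 2^4 = 225 × 16)

3600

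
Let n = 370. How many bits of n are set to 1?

5

370 = 101110010
Count the 1s: 1 + 1 + 1 + 1 + 1 = 5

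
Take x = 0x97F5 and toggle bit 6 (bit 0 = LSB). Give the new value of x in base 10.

38837

x = 1001011111110101
bit 6 is currently 1; toggle it via x ^ (1 << 6) = x ^ 64
→ 1001011110110101 = 38837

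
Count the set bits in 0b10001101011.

n = 10001101011
Count the 1s: 1 + 1 + 1 + 1 + 1 + 1 = 6

6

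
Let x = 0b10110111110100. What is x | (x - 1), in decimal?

11767

x = 10110111110100 = 11764
x - 1 = 10110111110011
OR    = 10110111110111 = 11767
(x | (x - 1) sets all bits below the lowest set bit.)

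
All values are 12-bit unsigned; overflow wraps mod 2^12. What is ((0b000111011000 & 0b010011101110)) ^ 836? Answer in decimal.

0b000111011000 = 000111011000
0b010011101110 = 010011101110
→ & → 000011001000 = 200
836 = 001101000100
→ ^ → 001110001100 = 908

908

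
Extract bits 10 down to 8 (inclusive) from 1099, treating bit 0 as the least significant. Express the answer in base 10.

4

v = 00010001001011
Shift right by 8: 000100
Mask low 3 bits: 100 = 4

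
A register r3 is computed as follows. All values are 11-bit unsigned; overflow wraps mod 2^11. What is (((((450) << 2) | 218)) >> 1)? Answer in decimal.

1005

450 = 00111000010
→ << 2 (mod 2^11) → 11100001000 = 1800
218 = 00011011010
→ | → 11111011010 = 2010
→ >> 1 → 01111101101 = 1005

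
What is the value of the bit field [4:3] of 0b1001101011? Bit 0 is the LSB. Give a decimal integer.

v = 1001101011
Shift right by 3: 1001101
Mask low 2 bits: 01 = 1

1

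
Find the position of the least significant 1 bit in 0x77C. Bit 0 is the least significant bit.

0x77C = 11101111100
Trailing zeros: 2, so the lowest set bit is bit 2 (value 4).

2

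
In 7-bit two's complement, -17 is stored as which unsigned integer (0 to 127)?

17 in 7 bits: 0010001
Invert: 1101110
Add 1:  1101111 = 111
(Check: 2^7 - 17 = 128 - 17 = 111.)

111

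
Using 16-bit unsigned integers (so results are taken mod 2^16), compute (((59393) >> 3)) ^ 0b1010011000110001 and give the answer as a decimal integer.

59393 = 1110100000000001
→ >> 3 → 0001110100000000 = 7424
0b1010011000110001 = 1010011000110001
→ ^ → 1011101100110001 = 47921

47921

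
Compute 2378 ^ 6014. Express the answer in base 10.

7732

2378 = 0100101001010
6014 = 1011101111110
XOR → 1111000110100 = 7732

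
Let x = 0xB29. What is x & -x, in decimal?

x = 101100101001 = 2857
-x (two's complement) = …010011010111
AND   = 000000000001 = 1
(x & -x isolates the lowest set bit of x.)

1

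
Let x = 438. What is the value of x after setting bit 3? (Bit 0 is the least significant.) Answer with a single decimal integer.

446

x = 00110110110
bit 3 is currently 0; set it via x | (1 << 3) = x | 8
→ 00110111110 = 446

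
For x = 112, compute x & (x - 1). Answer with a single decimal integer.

x = 1110000 = 112
x - 1 = 1101111
AND   = 1100000 = 96
(x & (x - 1) clears the lowest set bit of x.)

96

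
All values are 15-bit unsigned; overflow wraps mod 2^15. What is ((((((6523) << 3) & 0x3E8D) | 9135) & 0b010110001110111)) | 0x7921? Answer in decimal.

31015

6523 = 001100101111011
→ << 3 (mod 2^15) → 100101111011000 = 19416
0x3E8D = 011111010001101
→ & → 000101010001000 = 2696
9135 = 010001110101111
→ | → 010101110101111 = 11183
0b010110001110111 = 010110001110111
→ & → 010100000100111 = 10279
0x7921 = 111100100100001
→ | → 111100100100111 = 31015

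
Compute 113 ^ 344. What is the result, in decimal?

297

113 = 001110001
344 = 101011000
XOR → 100101001 = 297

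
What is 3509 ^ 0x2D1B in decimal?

3509 = 00110110110101
0x2D1B = 10110100011011
XOR → 10000010101110 = 8366

8366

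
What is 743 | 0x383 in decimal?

743 = 1011100111
0x383 = 1110000011
 OR → 1111100111 = 999

999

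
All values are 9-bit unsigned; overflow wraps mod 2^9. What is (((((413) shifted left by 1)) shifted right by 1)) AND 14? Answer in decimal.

12

413 = 110011101
→ shifted left by 1 (mod 2^9) → 100111010 = 314
→ shifted right by 1 → 010011101 = 157
14 = 000001110
→ AND → 000001100 = 12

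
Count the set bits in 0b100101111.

n = 100101111
Count the 1s: 1 + 1 + 1 + 1 + 1 + 1 = 6

6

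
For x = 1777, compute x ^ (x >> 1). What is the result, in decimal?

x = 11011110001 = 1777
x>>1 = 01101111000
XOR  = 10110001001 = 1417
(x ^ (x >> 1) gives the standard binary-reflected Gray code of x.)

1417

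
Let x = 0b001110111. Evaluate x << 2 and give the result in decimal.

476

x = 001110111
shift left by 2 → 111011100 = 476
(equivalently, 119 × 2^2 = 119 × 4)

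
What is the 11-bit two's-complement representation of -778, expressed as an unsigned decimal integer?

778 in 11 bits: 01100001010
Invert: 10011110101
Add 1:  10011110110 = 1270
(Check: 2^11 - 778 = 2048 - 778 = 1270.)

1270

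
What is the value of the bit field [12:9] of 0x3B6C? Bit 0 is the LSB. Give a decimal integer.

v = 11101101101100
Shift right by 9: 11101
Mask low 4 bits: 1101 = 13

13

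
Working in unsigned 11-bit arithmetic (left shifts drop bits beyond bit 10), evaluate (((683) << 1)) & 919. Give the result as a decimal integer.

278

683 = 01010101011
→ << 1 (mod 2^11) → 10101010110 = 1366
919 = 01110010111
→ & → 00100010110 = 278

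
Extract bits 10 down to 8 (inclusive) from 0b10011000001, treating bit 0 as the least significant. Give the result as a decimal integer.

v = 10011000001
Shift right by 8: 100
Mask low 3 bits: 100 = 4

4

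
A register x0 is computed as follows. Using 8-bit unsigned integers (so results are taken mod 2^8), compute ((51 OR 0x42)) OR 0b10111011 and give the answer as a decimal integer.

51 = 00110011
0x42 = 01000010
→ OR → 01110011 = 115
0b10111011 = 10111011
→ OR → 11111011 = 251

251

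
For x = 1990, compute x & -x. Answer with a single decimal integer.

x = 11111000110 = 1990
-x (two's complement) = …00000111010
AND   = 00000000010 = 2
(x & -x isolates the lowest set bit of x.)

2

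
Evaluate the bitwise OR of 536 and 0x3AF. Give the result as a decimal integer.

536 = 1000011000
0x3AF = 1110101111
 OR → 1110111111 = 959

959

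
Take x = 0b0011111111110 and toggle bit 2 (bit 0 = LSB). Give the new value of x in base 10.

x = 0011111111110
bit 2 is currently 1; toggle it via x ^ (1 << 2) = x ^ 4
→ 0011111111010 = 2042

2042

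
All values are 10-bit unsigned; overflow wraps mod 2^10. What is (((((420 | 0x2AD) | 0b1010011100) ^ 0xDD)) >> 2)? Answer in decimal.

216

420 = 0110100100
0x2AD = 1010101101
→ | → 1110101101 = 941
0b1010011100 = 1010011100
→ | → 1110111101 = 957
0xDD = 0011011101
→ ^ → 1101100000 = 864
→ >> 2 → 0011011000 = 216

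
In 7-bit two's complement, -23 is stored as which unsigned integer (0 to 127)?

23 in 7 bits: 0010111
Invert: 1101000
Add 1:  1101001 = 105
(Check: 2^7 - 23 = 128 - 23 = 105.)

105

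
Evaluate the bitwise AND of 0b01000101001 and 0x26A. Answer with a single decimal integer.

552

a = 1000101001
0x26A = 1001101010
AND → 1000101000 = 552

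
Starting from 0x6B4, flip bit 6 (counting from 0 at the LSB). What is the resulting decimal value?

1780

x = 11010110100
bit 6 is currently 0; toggle it via x ^ (1 << 6) = x ^ 64
→ 11011110100 = 1780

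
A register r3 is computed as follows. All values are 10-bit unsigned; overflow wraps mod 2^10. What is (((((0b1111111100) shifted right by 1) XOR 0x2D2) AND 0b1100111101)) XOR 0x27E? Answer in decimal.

0b1111111100 = 1111111100
→ shifted right by 1 → 0111111110 = 510
0x2D2 = 1011010010
→ XOR → 1100101100 = 812
0b1100111101 = 1100111101
→ AND → 1100101100 = 812
0x27E = 1001111110
→ XOR → 0101010010 = 338

338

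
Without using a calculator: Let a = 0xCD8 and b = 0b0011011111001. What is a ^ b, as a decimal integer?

0xCD8 = 110011011000
b = 011011111001
XOR → 101000100001 = 2593

2593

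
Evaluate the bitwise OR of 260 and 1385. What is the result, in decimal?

1389

260 = 00100000100
1385 = 10101101001
 OR → 10101101101 = 1389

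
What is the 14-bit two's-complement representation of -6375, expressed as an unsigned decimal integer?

10009

6375 in 14 bits: 01100011100111
Invert: 10011100011000
Add 1:  10011100011001 = 10009
(Check: 2^14 - 6375 = 16384 - 6375 = 10009.)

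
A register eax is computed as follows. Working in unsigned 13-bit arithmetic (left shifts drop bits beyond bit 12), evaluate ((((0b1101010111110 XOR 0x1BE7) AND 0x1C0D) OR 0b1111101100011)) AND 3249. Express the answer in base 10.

3105

0b1101010111110 = 1101010111110
0x1BE7 = 1101111100111
→ XOR → 0000101011001 = 345
0x1C0D = 1110000001101
→ AND → 0000000001001 = 9
0b1111101100011 = 1111101100011
→ OR → 1111101101011 = 8043
3249 = 0110010110001
→ AND → 0110000100001 = 3105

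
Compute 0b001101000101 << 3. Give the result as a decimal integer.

x = 0001101000101
shift left by 3 → 1101000101000 = 6696
(equivalently, 837 × 2^3 = 837 × 8)

6696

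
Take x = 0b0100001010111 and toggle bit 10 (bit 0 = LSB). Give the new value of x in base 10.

3159

x = 0100001010111
bit 10 is currently 0; toggle it via x ^ (1 << 10) = x ^ 1024
→ 0110001010111 = 3159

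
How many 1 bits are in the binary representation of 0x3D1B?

9

0x3D1B = 11110100011011
Count the 1s: 1 + 1 + 1 + 1 + 1 + 1 + 1 + 1 + 1 = 9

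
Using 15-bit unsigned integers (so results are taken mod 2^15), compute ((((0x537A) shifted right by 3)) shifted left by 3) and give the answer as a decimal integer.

0x537A = 101001101111010
→ shifted right by 3 → 000101001101111 = 2671
→ shifted left by 3 (mod 2^15) → 101001101111000 = 21368

21368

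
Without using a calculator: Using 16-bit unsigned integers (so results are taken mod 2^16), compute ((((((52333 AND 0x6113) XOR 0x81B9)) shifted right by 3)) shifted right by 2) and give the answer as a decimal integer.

1549

52333 = 1100110001101101
0x6113 = 0110000100010011
→ AND → 0100000000000001 = 16385
0x81B9 = 1000000110111001
→ XOR → 1100000110111000 = 49592
→ shifted right by 3 → 0001100000110111 = 6199
→ shifted right by 2 → 0000011000001101 = 1549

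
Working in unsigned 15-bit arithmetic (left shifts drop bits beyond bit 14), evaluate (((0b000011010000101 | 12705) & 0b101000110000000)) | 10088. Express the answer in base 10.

14312

0b000011010000101 = 000011010000101
12705 = 011000110100001
→ | → 011011110100101 = 14245
0b101000110000000 = 101000110000000
→ & → 001000110000000 = 4480
10088 = 010011101101000
→ | → 011011111101000 = 14312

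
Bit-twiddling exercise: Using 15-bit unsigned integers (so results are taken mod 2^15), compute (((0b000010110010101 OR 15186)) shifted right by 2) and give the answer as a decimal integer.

4085

0b000010110010101 = 000010110010101
15186 = 011101101010010
→ OR → 011111111010111 = 16343
→ shifted right by 2 → 000111111110101 = 4085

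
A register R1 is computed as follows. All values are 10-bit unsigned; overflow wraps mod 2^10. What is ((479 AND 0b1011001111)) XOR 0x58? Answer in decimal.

479 = 0111011111
0b1011001111 = 1011001111
→ AND → 0011001111 = 207
0x58 = 0001011000
→ XOR → 0010010111 = 151

151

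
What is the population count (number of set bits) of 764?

764 = 1011111100
Count the 1s: 1 + 1 + 1 + 1 + 1 + 1 + 1 = 7

7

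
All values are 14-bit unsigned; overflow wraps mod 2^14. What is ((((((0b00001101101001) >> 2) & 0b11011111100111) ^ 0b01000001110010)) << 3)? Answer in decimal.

1408

0b00001101101001 = 00001101101001
→ >> 2 → 00000011011010 = 218
0b11011111100111 = 11011111100111
→ & → 00000011000010 = 194
0b01000001110010 = 01000001110010
→ ^ → 01000010110000 = 4272
→ << 3 (mod 2^14) → 00010110000000 = 1408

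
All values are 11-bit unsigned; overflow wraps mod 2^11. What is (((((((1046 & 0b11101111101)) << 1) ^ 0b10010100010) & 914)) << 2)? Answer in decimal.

520

1046 = 10000010110
0b11101111101 = 11101111101
→ & → 10000010100 = 1044
→ << 1 (mod 2^11) → 00000101000 = 40
0b10010100010 = 10010100010
→ ^ → 10010001010 = 1162
914 = 01110010010
→ & → 00010000010 = 130
→ << 2 (mod 2^11) → 01000001000 = 520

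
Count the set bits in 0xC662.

0xC662 = 1100011001100010
Count the 1s: 1 + 1 + 1 + 1 + 1 + 1 + 1 = 7

7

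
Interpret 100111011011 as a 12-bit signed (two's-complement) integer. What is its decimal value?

-1573

pattern = 100111011011 (MSB is 1 ⇒ negative)
Invert: 011000100100, add 1 → 011000100101 = 1573, so the value is -1573.
(Equivalently: 2523 - 2^12 = 2523 - 4096 = -1573.)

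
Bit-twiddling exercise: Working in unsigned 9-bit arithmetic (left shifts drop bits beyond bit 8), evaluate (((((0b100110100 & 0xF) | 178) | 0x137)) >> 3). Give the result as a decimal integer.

0b100110100 = 100110100
0xF = 000001111
→ & → 000000100 = 4
178 = 010110010
→ | → 010110110 = 182
0x137 = 100110111
→ | → 110110111 = 439
→ >> 3 → 000110110 = 54

54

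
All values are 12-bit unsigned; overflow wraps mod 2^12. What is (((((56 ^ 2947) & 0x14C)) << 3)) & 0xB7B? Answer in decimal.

56 = 000000111000
2947 = 101110000011
→ ^ → 101110111011 = 3003
0x14C = 000101001100
→ & → 000100001000 = 264
→ << 3 (mod 2^12) → 100001000000 = 2112
0xB7B = 101101111011
→ & → 100001000000 = 2112

2112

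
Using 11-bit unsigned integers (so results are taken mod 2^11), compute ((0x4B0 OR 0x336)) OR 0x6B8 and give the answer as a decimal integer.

0x4B0 = 10010110000
0x336 = 01100110110
→ OR → 11110110110 = 1974
0x6B8 = 11010111000
→ OR → 11110111110 = 1982

1982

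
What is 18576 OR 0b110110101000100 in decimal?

18576 = 100100010010000
b = 110110101000100
 OR → 110110111010100 = 28116

28116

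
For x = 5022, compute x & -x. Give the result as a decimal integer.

2

x = 1001110011110 = 5022
-x (two's complement) = …0110001100010
AND   = 0000000000010 = 2
(x & -x isolates the lowest set bit of x.)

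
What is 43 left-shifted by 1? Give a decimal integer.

86

43 = 0101011
shift left by 1 → 1010110 = 86
(equivalently, 43 × 2^1 = 43 × 2)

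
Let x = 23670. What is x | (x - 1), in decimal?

23671

x = 101110001110110 = 23670
x - 1 = 101110001110101
OR    = 101110001110111 = 23671
(x | (x - 1) sets all bits below the lowest set bit.)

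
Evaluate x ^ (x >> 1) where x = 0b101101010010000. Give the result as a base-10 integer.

x = 101101010010000 = 23184
x>>1 = 010110101001000
XOR  = 111011111011000 = 30680
(x ^ (x >> 1) gives the standard binary-reflected Gray code of x.)

30680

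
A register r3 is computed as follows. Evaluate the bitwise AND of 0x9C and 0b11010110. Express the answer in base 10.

148

0x9C = 10011100
b = 11010110
AND → 10010100 = 148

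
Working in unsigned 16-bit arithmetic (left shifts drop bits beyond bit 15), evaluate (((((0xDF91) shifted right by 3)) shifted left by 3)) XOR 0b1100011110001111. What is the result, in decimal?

0xDF91 = 1101111110010001
→ shifted right by 3 → 0001101111110010 = 7154
→ shifted left by 3 (mod 2^16) → 1101111110010000 = 57232
0b1100011110001111 = 1100011110001111
→ XOR → 0001100000011111 = 6175

6175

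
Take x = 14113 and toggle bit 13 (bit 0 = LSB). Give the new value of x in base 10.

x = 011011100100001
bit 13 is currently 1; toggle it via x ^ (1 << 13) = x ^ 8192
→ 001011100100001 = 5921

5921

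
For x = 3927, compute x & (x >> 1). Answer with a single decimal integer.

x = 111101010111 = 3927
x>>1 = 011110101011
AND  = 011100000011 = 1795
(x & (x >> 1) has a 1 wherever x has two consecutive 1 bits.)

1795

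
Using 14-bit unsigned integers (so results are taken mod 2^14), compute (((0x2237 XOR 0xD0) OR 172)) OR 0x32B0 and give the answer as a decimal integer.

0x2237 = 10001000110111
0xD0 = 00000011010000
→ XOR → 10001011100111 = 8935
172 = 00000010101100
→ OR → 10001011101111 = 8943
0x32B0 = 11001010110000
→ OR → 11001011111111 = 13055

13055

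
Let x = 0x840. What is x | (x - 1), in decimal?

2175

x = 100001000000 = 2112
x - 1 = 100000111111
OR    = 100001111111 = 2175
(x | (x - 1) sets all bits below the lowest set bit.)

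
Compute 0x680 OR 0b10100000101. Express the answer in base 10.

1925

0x680 = 11010000000
b = 10100000101
 OR → 11110000101 = 1925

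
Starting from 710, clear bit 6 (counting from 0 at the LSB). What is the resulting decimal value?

x = 01011000110
bit 6 is currently 1; clear it via x & ~(1 << 6) = x & ~64
→ 01010000110 = 646

646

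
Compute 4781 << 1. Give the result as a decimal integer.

4781 = 01001010101101
shift left by 1 → 10010101011010 = 9562
(equivalently, 4781 × 2^1 = 4781 × 2)

9562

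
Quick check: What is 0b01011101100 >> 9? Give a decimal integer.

x = 1011101100
shift right by 9 → 0000000001 = 1
(equivalently, floor(748 / 512))

1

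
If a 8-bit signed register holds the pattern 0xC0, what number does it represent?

pattern = 11000000 (MSB is 1 ⇒ negative)
Invert: 00111111, add 1 → 01000000 = 64, so the value is -64.
(Equivalently: 192 - 2^8 = 192 - 256 = -64.)

-64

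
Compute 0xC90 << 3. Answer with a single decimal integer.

25728

0xC90 = 000110010010000
shift left by 3 → 110010010000000 = 25728
(equivalently, 3216 × 2^3 = 3216 × 8)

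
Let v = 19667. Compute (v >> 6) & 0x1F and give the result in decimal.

19

v = 100110011010011
Shift right by 6: 100110011
Mask low 5 bits: 10011 = 19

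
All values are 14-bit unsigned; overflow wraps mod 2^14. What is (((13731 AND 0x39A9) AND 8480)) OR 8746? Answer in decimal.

9002

13731 = 11010110100011
0x39A9 = 11100110101001
→ AND → 11000110100001 = 12705
8480 = 10000100100000
→ AND → 10000100100000 = 8480
8746 = 10001000101010
→ OR → 10001100101010 = 9002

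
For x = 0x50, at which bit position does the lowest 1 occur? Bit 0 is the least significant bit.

0x50 = 1010000
Trailing zeros: 4, so the lowest set bit is bit 4 (value 16).

4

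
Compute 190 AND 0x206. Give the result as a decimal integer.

190 = 0010111110
0x206 = 1000000110
AND → 0000000110 = 6

6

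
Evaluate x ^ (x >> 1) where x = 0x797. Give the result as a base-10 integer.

1116

x = 11110010111 = 1943
x>>1 = 01111001011
XOR  = 10001011100 = 1116
(x ^ (x >> 1) gives the standard binary-reflected Gray code of x.)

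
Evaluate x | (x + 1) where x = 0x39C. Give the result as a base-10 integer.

x = 1110011100 = 924
x + 1 = 1110011101
OR    = 1110011101 = 925
(x | (x + 1) sets the lowest cleared bit.)

925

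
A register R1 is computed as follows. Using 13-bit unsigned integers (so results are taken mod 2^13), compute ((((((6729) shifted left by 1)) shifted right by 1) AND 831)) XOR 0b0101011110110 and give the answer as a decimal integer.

6729 = 1101001001001
→ shifted left by 1 (mod 2^13) → 1010010010010 = 5266
→ shifted right by 1 → 0101001001001 = 2633
831 = 0001100111111
→ AND → 0001000001001 = 521
0b0101011110110 = 0101011110110
→ XOR → 0100011111111 = 2303

2303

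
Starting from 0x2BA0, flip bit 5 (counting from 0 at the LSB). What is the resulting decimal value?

11136

x = 10101110100000
bit 5 is currently 1; toggle it via x ^ (1 << 5) = x ^ 32
→ 10101110000000 = 11136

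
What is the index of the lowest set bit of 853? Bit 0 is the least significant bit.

0

853 = 1101010101
Trailing zeros: 0, so the lowest set bit is bit 0 (value 1).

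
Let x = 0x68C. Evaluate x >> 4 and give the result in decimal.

104

0x68C = 11010001100
shift right by 4 → 00001101000 = 104
(equivalently, floor(1676 / 16))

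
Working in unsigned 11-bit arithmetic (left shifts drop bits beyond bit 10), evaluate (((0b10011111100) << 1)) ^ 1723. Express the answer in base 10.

0b10011111100 = 10011111100
→ << 1 (mod 2^11) → 00111111000 = 504
1723 = 11010111011
→ ^ → 11101000011 = 1859

1859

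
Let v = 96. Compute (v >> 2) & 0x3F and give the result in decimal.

24

v = 0001100000
Shift right by 2: 00011000
Mask low 6 bits: 011000 = 24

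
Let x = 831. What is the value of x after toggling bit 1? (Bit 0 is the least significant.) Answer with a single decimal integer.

x = 01100111111
bit 1 is currently 1; toggle it via x ^ (1 << 1) = x ^ 2
→ 01100111101 = 829

829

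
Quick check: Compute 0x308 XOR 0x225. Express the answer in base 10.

0x308 = 1100001000
0x225 = 1000100101
XOR → 0100101101 = 301

301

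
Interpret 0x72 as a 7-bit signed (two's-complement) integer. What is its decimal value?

-14

pattern = 1110010 (MSB is 1 ⇒ negative)
Invert: 0001101, add 1 → 0001110 = 14, so the value is -14.
(Equivalently: 114 - 2^7 = 114 - 128 = -14.)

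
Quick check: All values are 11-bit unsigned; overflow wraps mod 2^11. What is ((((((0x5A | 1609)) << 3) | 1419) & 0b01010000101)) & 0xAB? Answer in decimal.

0x5A = 00001011010
1609 = 11001001001
→ | → 11001011011 = 1627
→ << 3 (mod 2^11) → 01011011000 = 728
1419 = 10110001011
→ | → 11111011011 = 2011
0b01010000101 = 01010000101
→ & → 01010000001 = 641
0xAB = 00010101011
→ & → 00010000001 = 129

129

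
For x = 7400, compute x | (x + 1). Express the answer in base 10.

7401

x = 1110011101000 = 7400
x + 1 = 1110011101001
OR    = 1110011101001 = 7401
(x | (x + 1) sets the lowest cleared bit.)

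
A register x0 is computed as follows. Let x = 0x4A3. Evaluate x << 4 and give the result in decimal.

0x4A3 = 000010010100011
shift left by 4 → 100101000110000 = 18992
(equivalently, 1187 × 2^4 = 1187 × 16)

18992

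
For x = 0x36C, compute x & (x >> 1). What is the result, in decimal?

292

x = 1101101100 = 876
x>>1 = 0110110110
AND  = 0100100100 = 292
(x & (x >> 1) has a 1 wherever x has two consecutive 1 bits.)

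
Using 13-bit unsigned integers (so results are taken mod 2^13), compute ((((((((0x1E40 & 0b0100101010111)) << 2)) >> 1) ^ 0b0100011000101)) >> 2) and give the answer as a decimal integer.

529

0x1E40 = 1111001000000
0b0100101010111 = 0100101010111
→ & → 0100001000000 = 2112
→ << 2 (mod 2^13) → 0000100000000 = 256
→ >> 1 → 0000010000000 = 128
0b0100011000101 = 0100011000101
→ ^ → 0100001000101 = 2117
→ >> 2 → 0001000010001 = 529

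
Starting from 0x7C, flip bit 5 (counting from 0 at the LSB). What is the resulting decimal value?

92

x = 00001111100
bit 5 is currently 1; toggle it via x ^ (1 << 5) = x ^ 32
→ 00001011100 = 92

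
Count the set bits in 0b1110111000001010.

n = 1110111000001010
Count the 1s: 1 + 1 + 1 + 1 + 1 + 1 + 1 + 1 = 8

8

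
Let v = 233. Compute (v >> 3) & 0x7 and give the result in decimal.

v = 011101001
Shift right by 3: 011101
Mask low 3 bits: 101 = 5

5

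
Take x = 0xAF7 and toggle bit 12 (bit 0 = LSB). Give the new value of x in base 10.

6903

x = 0101011110111
bit 12 is currently 0; toggle it via x ^ (1 << 12) = x ^ 4096
→ 1101011110111 = 6903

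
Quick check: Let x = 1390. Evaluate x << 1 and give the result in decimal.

2780

1390 = 010101101110
shift left by 1 → 101011011100 = 2780
(equivalently, 1390 × 2^1 = 1390 × 2)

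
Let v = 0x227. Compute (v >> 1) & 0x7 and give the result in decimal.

v = 001000100111
Shift right by 1: 00100010011
Mask low 3 bits: 011 = 3

3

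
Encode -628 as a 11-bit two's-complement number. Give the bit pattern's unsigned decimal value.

628 in 11 bits: 01001110100
Invert: 10110001011
Add 1:  10110001100 = 1420
(Check: 2^11 - 628 = 2048 - 628 = 1420.)

1420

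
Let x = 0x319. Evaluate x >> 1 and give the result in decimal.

0x319 = 1100011001
shift right by 1 → 0110001100 = 396
(equivalently, floor(793 / 2))

396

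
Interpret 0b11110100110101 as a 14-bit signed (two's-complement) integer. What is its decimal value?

pattern = 11110100110101 (MSB is 1 ⇒ negative)
Invert: 00001011001010, add 1 → 00001011001011 = 715, so the value is -715.
(Equivalently: 15669 - 2^14 = 15669 - 16384 = -715.)

-715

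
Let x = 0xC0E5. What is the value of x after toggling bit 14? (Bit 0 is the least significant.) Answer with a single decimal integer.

x = 1100000011100101
bit 14 is currently 1; toggle it via x ^ (1 << 14) = x ^ 16384
→ 1000000011100101 = 32997

32997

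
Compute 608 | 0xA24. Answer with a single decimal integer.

608 = 001001100000
0xA24 = 101000100100
 OR → 101001100100 = 2660

2660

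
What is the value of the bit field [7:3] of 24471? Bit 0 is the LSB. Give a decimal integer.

18

v = 101111110010111
Shift right by 3: 101111110010
Mask low 5 bits: 10010 = 18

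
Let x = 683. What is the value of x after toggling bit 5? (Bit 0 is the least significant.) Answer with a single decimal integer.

x = 1010101011
bit 5 is currently 1; toggle it via x ^ (1 << 5) = x ^ 32
→ 1010001011 = 651

651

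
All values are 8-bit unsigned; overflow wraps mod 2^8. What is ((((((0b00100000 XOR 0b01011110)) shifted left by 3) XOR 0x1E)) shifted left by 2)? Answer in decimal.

0b00100000 = 00100000
0b01011110 = 01011110
→ XOR → 01111110 = 126
→ shifted left by 3 (mod 2^8) → 11110000 = 240
0x1E = 00011110
→ XOR → 11101110 = 238
→ shifted left by 2 (mod 2^8) → 10111000 = 184

184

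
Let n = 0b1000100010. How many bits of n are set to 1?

3

n = 1000100010
Count the 1s: 1 + 1 + 1 = 3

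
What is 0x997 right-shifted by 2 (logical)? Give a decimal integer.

613

0x997 = 100110010111
shift right by 2 → 001001100101 = 613
(equivalently, floor(2455 / 4))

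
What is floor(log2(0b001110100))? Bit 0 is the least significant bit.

6

0b001110100 = 1110100
The topmost 1 is at position 6 (since 2^6 = 64 ≤ 116 < 128).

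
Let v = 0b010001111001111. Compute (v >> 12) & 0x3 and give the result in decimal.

v = 010001111001111
Shift right by 12: 010
Mask low 2 bits: 10 = 2

2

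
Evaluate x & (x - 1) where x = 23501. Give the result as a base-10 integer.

x = 101101111001101 = 23501
x - 1 = 101101111001100
AND   = 101101111001100 = 23500
(x & (x - 1) clears the lowest set bit of x.)

23500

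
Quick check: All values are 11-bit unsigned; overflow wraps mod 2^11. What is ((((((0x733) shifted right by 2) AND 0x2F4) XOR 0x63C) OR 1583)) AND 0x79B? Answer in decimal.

1691

0x733 = 11100110011
→ shifted right by 2 → 00111001100 = 460
0x2F4 = 01011110100
→ AND → 00011000100 = 196
0x63C = 11000111100
→ XOR → 11011111000 = 1784
1583 = 11000101111
→ OR → 11011111111 = 1791
0x79B = 11110011011
→ AND → 11010011011 = 1691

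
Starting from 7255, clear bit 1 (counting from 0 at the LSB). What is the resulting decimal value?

7253

x = 1110001010111
bit 1 is currently 1; clear it via x & ~(1 << 1) = x & ~2
→ 1110001010101 = 7253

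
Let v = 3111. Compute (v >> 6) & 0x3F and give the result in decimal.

48

v = 110000100111
Shift right by 6: 110000
Mask low 6 bits: 110000 = 48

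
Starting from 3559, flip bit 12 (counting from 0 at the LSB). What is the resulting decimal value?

7655

x = 0110111100111
bit 12 is currently 0; toggle it via x ^ (1 << 12) = x ^ 4096
→ 1110111100111 = 7655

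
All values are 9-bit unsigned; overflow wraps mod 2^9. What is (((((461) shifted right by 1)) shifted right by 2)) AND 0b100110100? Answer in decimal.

48

461 = 111001101
→ shifted right by 1 → 011100110 = 230
→ shifted right by 2 → 000111001 = 57
0b100110100 = 100110100
→ AND → 000110000 = 48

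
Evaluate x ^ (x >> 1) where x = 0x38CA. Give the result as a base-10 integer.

9391

x = 11100011001010 = 14538
x>>1 = 01110001100101
XOR  = 10010010101111 = 9391
(x ^ (x >> 1) gives the standard binary-reflected Gray code of x.)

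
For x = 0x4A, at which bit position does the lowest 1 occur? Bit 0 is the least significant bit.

1

0x4A = 1001010
Trailing zeros: 1, so the lowest set bit is bit 1 (value 2).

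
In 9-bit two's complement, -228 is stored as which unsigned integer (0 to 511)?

228 in 9 bits: 011100100
Invert: 100011011
Add 1:  100011100 = 284
(Check: 2^9 - 228 = 512 - 228 = 284.)

284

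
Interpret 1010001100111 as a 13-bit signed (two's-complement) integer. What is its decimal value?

-2969

pattern = 1010001100111 (MSB is 1 ⇒ negative)
Invert: 0101110011000, add 1 → 0101110011001 = 2969, so the value is -2969.
(Equivalently: 5223 - 2^13 = 5223 - 8192 = -2969.)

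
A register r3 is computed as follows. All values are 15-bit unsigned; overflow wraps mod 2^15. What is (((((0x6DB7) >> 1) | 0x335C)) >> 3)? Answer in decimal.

1787

0x6DB7 = 110110110110111
→ >> 1 → 011011011011011 = 14043
0x335C = 011001101011100
→ | → 011011111011111 = 14303
→ >> 3 → 000011011111011 = 1787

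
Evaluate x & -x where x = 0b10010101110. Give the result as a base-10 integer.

x = 10010101110 = 1198
-x (two's complement) = …01101010010
AND   = 00000000010 = 2
(x & -x isolates the lowest set bit of x.)

2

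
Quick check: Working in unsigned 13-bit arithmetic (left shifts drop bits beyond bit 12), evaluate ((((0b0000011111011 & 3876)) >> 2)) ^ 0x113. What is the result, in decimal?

283

0b0000011111011 = 0000011111011
3876 = 0111100100100
→ & → 0000000100000 = 32
→ >> 2 → 0000000001000 = 8
0x113 = 0000100010011
→ ^ → 0000100011011 = 283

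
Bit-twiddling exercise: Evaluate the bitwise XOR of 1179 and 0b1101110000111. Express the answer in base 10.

7964

1179 = 0010010011011
b = 1101110000111
XOR → 1111100011100 = 7964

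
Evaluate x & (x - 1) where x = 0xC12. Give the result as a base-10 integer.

x = 110000010010 = 3090
x - 1 = 110000010001
AND   = 110000010000 = 3088
(x & (x - 1) clears the lowest set bit of x.)

3088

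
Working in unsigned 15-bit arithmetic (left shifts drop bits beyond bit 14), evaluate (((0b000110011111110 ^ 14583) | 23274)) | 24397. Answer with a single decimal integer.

32751

0b000110011111110 = 000110011111110
14583 = 011100011110111
→ ^ → 011010000001001 = 13321
23274 = 101101011101010
→ | → 111111011101011 = 32491
24397 = 101111101001101
→ | → 111111111101111 = 32751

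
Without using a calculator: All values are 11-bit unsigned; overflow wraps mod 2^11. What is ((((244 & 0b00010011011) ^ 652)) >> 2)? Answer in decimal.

135

244 = 00011110100
0b00010011011 = 00010011011
→ & → 00010010000 = 144
652 = 01010001100
→ ^ → 01000011100 = 540
→ >> 2 → 00010000111 = 135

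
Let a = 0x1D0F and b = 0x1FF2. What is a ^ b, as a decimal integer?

765

0x1D0F = 1110100001111
0x1FF2 = 1111111110010
XOR → 0001011111101 = 765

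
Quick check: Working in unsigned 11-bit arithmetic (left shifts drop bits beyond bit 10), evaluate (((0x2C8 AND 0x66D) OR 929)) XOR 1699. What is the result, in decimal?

1354

0x2C8 = 01011001000
0x66D = 11001101101
→ AND → 01001001000 = 584
929 = 01110100001
→ OR → 01111101001 = 1001
1699 = 11010100011
→ XOR → 10101001010 = 1354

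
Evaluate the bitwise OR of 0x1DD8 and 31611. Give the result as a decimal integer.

0x1DD8 = 001110111011000
31611 = 111101101111011
 OR → 111111111111011 = 32763

32763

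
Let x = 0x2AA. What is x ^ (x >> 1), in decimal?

1023

x = 1010101010 = 682
x>>1 = 0101010101
XOR  = 1111111111 = 1023
(x ^ (x >> 1) gives the standard binary-reflected Gray code of x.)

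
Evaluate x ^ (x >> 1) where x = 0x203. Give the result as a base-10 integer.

770

x = 1000000011 = 515
x>>1 = 0100000001
XOR  = 1100000010 = 770
(x ^ (x >> 1) gives the standard binary-reflected Gray code of x.)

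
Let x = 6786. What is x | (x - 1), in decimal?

x = 1101010000010 = 6786
x - 1 = 1101010000001
OR    = 1101010000011 = 6787
(x | (x - 1) sets all bits below the lowest set bit.)

6787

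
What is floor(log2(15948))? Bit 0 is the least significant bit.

13

15948 = 11111001001100
The topmost 1 is at position 13 (since 2^13 = 8192 ≤ 15948 < 16384).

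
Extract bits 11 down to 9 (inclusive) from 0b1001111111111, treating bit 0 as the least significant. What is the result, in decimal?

v = 1001111111111
Shift right by 9: 1001
Mask low 3 bits: 001 = 1

1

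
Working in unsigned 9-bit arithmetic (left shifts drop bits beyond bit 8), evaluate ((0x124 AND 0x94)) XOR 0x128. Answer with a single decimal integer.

300

0x124 = 100100100
0x94 = 010010100
→ AND → 000000100 = 4
0x128 = 100101000
→ XOR → 100101100 = 300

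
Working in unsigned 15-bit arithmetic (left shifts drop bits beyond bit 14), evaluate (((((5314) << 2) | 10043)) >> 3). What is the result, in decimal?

5314 = 001010011000010
→ << 2 (mod 2^15) → 101001100001000 = 21256
10043 = 010011100111011
→ | → 111011100111011 = 30523
→ >> 3 → 000111011100111 = 3815

3815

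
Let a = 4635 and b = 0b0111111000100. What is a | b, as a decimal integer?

8159

4635 = 1001000011011
b = 0111111000100
 OR → 1111111011111 = 8159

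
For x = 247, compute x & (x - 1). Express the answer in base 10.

x = 11110111 = 247
x - 1 = 11110110
AND   = 11110110 = 246
(x & (x - 1) clears the lowest set bit of x.)

246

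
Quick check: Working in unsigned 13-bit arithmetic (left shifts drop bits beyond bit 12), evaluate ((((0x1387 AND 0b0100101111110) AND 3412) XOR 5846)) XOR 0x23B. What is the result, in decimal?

0x1387 = 1001110000111
0b0100101111110 = 0100101111110
→ AND → 0000100000110 = 262
3412 = 0110101010100
→ AND → 0000100000100 = 260
5846 = 1011011010110
→ XOR → 1011111010010 = 6098
0x23B = 0001000111011
→ XOR → 1010111101001 = 5609

5609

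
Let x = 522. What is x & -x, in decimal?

2

x = 1000001010 = 522
-x (two's complement) = …0111110110
AND   = 0000000010 = 2
(x & -x isolates the lowest set bit of x.)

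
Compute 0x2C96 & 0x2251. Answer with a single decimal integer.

8208

0x2C96 = 10110010010110
0x2251 = 10001001010001
AND → 10000000010000 = 8208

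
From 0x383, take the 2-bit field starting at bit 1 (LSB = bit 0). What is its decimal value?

1

v = 001110000011
Shift right by 1: 00111000001
Mask low 2 bits: 01 = 1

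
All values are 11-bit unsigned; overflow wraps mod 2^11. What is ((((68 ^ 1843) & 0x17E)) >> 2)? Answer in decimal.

93

68 = 00001000100
1843 = 11100110011
→ ^ → 11101110111 = 1911
0x17E = 00101111110
→ & → 00101110110 = 374
→ >> 2 → 00001011101 = 93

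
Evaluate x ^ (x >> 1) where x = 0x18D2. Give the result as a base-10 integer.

x = 1100011010010 = 6354
x>>1 = 0110001101001
XOR  = 1010010111011 = 5307
(x ^ (x >> 1) gives the standard binary-reflected Gray code of x.)

5307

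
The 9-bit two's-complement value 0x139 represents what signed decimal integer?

-199

pattern = 100111001 (MSB is 1 ⇒ negative)
Invert: 011000110, add 1 → 011000111 = 199, so the value is -199.
(Equivalently: 313 - 2^9 = 313 - 512 = -199.)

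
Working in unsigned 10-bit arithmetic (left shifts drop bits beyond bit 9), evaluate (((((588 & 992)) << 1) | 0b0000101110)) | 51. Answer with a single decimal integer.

588 = 1001001100
992 = 1111100000
→ & → 1001000000 = 576
→ << 1 (mod 2^10) → 0010000000 = 128
0b0000101110 = 0000101110
→ | → 0010101110 = 174
51 = 0000110011
→ | → 0010111111 = 191

191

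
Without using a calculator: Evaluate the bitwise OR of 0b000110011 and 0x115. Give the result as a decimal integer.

a = 000110011
0x115 = 100010101
 OR → 100110111 = 311

311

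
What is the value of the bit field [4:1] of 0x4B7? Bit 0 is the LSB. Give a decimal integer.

11

v = 010010110111
Shift right by 1: 01001011011
Mask low 4 bits: 1011 = 11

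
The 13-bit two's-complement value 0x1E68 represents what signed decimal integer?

-408

pattern = 1111001101000 (MSB is 1 ⇒ negative)
Invert: 0000110010111, add 1 → 0000110011000 = 408, so the value is -408.
(Equivalently: 7784 - 2^13 = 7784 - 8192 = -408.)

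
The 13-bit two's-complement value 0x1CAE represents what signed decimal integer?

pattern = 1110010101110 (MSB is 1 ⇒ negative)
Invert: 0001101010001, add 1 → 0001101010010 = 850, so the value is -850.
(Equivalently: 7342 - 2^13 = 7342 - 8192 = -850.)

-850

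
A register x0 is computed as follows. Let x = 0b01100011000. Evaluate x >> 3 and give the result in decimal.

99

x = 1100011000
shift right by 3 → 0001100011 = 99
(equivalently, floor(792 / 8))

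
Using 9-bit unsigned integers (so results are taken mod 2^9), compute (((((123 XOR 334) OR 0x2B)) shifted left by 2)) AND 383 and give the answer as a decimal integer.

124

123 = 001111011
334 = 101001110
→ XOR → 100110101 = 309
0x2B = 000101011
→ OR → 100111111 = 319
→ shifted left by 2 (mod 2^9) → 011111100 = 252
383 = 101111111
→ AND → 001111100 = 124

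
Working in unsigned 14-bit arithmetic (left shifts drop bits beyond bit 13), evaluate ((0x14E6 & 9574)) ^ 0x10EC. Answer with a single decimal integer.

5258

0x14E6 = 01010011100110
9574 = 10010101100110
→ & → 00010001100110 = 1126
0x10EC = 01000011101100
→ ^ → 01010010001010 = 5258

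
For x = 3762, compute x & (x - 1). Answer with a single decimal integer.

3760

x = 111010110010 = 3762
x - 1 = 111010110001
AND   = 111010110000 = 3760
(x & (x - 1) clears the lowest set bit of x.)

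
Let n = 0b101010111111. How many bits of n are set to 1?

9

n = 101010111111
Count the 1s: 1 + 1 + 1 + 1 + 1 + 1 + 1 + 1 + 1 = 9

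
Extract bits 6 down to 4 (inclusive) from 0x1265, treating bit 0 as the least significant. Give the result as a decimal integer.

6

v = 1001001100101
Shift right by 4: 100100110
Mask low 3 bits: 110 = 6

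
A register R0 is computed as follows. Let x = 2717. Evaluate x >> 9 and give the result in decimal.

2717 = 101010011101
shift right by 9 → 000000000101 = 5
(equivalently, floor(2717 / 512))

5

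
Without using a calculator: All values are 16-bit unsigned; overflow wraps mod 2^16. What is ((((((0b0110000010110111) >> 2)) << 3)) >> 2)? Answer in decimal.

12378

0b0110000010110111 = 0110000010110111
→ >> 2 → 0001100000101101 = 6189
→ << 3 (mod 2^16) → 1100000101101000 = 49512
→ >> 2 → 0011000001011010 = 12378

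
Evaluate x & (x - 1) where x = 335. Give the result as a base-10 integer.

x = 101001111 = 335
x - 1 = 101001110
AND   = 101001110 = 334
(x & (x - 1) clears the lowest set bit of x.)

334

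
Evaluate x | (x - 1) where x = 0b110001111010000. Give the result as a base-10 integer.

25567

x = 110001111010000 = 25552
x - 1 = 110001111001111
OR    = 110001111011111 = 25567
(x | (x - 1) sets all bits below the lowest set bit.)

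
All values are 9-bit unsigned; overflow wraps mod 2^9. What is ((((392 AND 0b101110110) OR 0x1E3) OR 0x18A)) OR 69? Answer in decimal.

392 = 110001000
0b101110110 = 101110110
→ AND → 100000000 = 256
0x1E3 = 111100011
→ OR → 111100011 = 483
0x18A = 110001010
→ OR → 111101011 = 491
69 = 001000101
→ OR → 111101111 = 495

495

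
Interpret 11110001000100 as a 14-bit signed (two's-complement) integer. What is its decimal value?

pattern = 11110001000100 (MSB is 1 ⇒ negative)
Invert: 00001110111011, add 1 → 00001110111100 = 956, so the value is -956.
(Equivalently: 15428 - 2^14 = 15428 - 16384 = -956.)

-956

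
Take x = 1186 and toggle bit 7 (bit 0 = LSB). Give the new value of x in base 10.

x = 010010100010
bit 7 is currently 1; toggle it via x ^ (1 << 7) = x ^ 128
→ 010000100010 = 1058

1058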